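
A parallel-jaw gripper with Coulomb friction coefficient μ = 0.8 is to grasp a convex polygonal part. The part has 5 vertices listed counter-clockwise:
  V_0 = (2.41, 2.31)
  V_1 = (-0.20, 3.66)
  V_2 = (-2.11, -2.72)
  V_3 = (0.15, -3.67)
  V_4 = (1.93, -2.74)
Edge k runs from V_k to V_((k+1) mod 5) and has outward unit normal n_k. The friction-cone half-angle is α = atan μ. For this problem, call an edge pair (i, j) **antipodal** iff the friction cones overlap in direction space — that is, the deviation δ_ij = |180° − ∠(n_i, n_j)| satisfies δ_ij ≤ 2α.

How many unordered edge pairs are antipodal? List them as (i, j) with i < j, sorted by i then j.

count = 5; pairs: (0,2), (0,3), (1,3), (1,4), (2,4)

α = atan 0.8 = 38.66°;  2α = 77.32°
n_0 = (+0.4594, +0.8882)
n_1 = (-0.9580, +0.2868)
n_2 = (-0.3875, -0.9219)
n_3 = (+0.4631, -0.8863)
n_4 = (+0.9955, -0.0946)
  (0,1): δ = 79.32°  ·
  (0,2): δ = 4.55°  ✓
  (0,3): δ = 54.94°  ✓
  (0,4): δ = 111.92°  ·
  (1,2): δ = 96.13°  ·
  (1,3): δ = 45.75°  ✓
  (1,4): δ = 11.24°  ✓
  (2,3): δ = 129.61°  ·
  (2,4): δ = 72.63°  ✓
  (3,4): δ = 123.02°  ·
antipodal pairs: 5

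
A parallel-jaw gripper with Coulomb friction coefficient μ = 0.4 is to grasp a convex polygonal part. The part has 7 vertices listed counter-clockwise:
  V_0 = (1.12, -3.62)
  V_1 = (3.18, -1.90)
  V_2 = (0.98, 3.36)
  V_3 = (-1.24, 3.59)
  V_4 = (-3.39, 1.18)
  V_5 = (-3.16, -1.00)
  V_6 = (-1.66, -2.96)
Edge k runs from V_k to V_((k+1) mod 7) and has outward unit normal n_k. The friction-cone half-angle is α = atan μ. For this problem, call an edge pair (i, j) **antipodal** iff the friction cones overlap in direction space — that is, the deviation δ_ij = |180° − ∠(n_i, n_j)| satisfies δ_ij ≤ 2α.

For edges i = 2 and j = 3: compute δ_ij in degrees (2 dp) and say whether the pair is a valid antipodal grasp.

α = atan 0.4 = 21.80°;  2α = 43.60°
edge 2: e_2 = (-2.22, +0.23);  n_2 = (+0.1031, +0.9947)
edge 3: e_3 = (-2.15, -2.41);  n_3 = (-0.7462, +0.6657)
∠(n_2, n_3) = 54.18°
δ = |180° − 54.18°| = 125.82°
125.82° > 2α = 43.60°  →  invalid

δ = 125.82°, invalid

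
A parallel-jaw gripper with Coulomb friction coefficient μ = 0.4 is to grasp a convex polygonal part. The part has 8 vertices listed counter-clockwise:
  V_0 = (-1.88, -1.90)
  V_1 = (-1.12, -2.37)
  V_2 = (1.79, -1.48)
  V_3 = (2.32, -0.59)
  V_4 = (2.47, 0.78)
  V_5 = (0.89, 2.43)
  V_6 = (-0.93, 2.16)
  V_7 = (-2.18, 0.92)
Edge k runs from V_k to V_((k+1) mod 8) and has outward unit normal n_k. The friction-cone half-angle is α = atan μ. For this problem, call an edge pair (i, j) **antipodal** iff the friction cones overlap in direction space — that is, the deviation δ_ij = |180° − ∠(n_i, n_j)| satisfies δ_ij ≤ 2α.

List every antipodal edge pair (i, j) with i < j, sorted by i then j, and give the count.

α = atan 0.4 = 21.80°;  2α = 43.60°
n_0 = (-0.5260, -0.8505)
n_1 = (+0.2925, -0.9563)
n_2 = (+0.8592, -0.5117)
n_3 = (+0.9941, -0.1088)
n_4 = (+0.7223, +0.6916)
n_5 = (-0.1467, +0.9892)
n_6 = (-0.7043, +0.7099)
n_7 = (-0.9944, -0.1058)
  (0,1): δ = 131.26°  ·
  (0,2): δ = 89.04°  ·
  (0,3): δ = 64.51°  ·
  (0,4): δ = 14.51°  ✓
  (0,5): δ = 40.17°  ✓
  (0,6): δ = 76.50°  ·
  (0,7): δ = 127.81°  ·
  (1,2): δ = 137.78°  ·
  (1,3): δ = 113.25°  ·
  (1,4): δ = 63.25°  ·
  (1,5): δ = 8.57°  ✓
  (1,6): δ = 27.76°  ✓
  (1,7): δ = 79.07°  ·
  (2,3): δ = 155.47°  ·
  (2,4): δ = 105.47°  ·
  (2,5): δ = 50.79°  ·
  (2,6): δ = 14.46°  ✓
  (2,7): δ = 36.85°  ✓
  (3,4): δ = 129.99°  ·
  (3,5): δ = 75.31°  ·
  (3,6): δ = 38.98°  ✓
  (3,7): δ = 12.32°  ✓
  (4,5): δ = 125.32°  ·
  (4,6): δ = 88.99°  ·
  (4,7): δ = 37.69°  ✓
  (5,6): δ = 143.67°  ·
  (5,7): δ = 92.37°  ·
  (6,7): δ = 128.70°  ·
antipodal pairs: 9

count = 9; pairs: (0,4), (0,5), (1,5), (1,6), (2,6), (2,7), (3,6), (3,7), (4,7)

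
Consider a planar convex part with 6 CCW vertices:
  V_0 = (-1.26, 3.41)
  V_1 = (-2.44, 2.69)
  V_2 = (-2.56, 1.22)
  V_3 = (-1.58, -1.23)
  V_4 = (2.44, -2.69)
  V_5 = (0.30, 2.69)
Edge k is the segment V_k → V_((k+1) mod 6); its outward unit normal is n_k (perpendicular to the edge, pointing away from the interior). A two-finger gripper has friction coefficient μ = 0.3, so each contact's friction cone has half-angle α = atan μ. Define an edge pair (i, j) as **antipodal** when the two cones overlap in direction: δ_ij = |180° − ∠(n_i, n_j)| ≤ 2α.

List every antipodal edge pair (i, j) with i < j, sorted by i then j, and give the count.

α = atan 0.3 = 16.70°;  2α = 33.40°
n_0 = (-0.5209, +0.8536)
n_1 = (-0.9967, +0.0814)
n_2 = (-0.9285, -0.3714)
n_3 = (-0.3414, -0.9399)
n_4 = (+0.9292, +0.3696)
n_5 = (+0.4191, +0.9080)
  (0,1): δ = 126.06°  ·
  (0,2): δ = 99.59°  ·
  (0,3): δ = 51.35°  ·
  (0,4): δ = 80.30°  ·
  (0,5): δ = 123.83°  ·
  (1,2): δ = 153.53°  ·
  (1,3): δ = 105.29°  ·
  (1,4): δ = 26.36°  ✓
  (1,5): δ = 69.89°  ·
  (2,3): δ = 131.76°  ·
  (2,4): δ = 0.11°  ✓
  (2,5): δ = 43.42°  ·
  (3,4): δ = 48.35°  ·
  (3,5): δ = 4.81°  ✓
  (4,5): δ = 136.47°  ·
antipodal pairs: 3

count = 3; pairs: (1,4), (2,4), (3,5)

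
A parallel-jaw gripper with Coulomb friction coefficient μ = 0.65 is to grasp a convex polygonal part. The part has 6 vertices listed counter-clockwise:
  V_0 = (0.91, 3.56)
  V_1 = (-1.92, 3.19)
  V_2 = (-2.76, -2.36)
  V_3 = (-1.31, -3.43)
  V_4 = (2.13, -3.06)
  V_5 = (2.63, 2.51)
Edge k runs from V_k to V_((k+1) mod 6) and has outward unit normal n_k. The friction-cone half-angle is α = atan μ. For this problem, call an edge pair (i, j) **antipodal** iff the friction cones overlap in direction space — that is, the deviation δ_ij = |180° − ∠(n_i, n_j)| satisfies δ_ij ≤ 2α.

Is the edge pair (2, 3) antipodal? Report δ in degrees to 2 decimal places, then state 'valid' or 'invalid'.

α = atan 0.65 = 33.02°;  2α = 66.05°
edge 2: e_2 = (+1.45, -1.07);  n_2 = (-0.5938, -0.8046)
edge 3: e_3 = (+3.44, +0.37);  n_3 = (+0.1069, -0.9943)
∠(n_2, n_3) = 42.56°
δ = |180° − 42.56°| = 137.44°
137.44° > 2α = 66.05°  →  invalid

δ = 137.44°, invalid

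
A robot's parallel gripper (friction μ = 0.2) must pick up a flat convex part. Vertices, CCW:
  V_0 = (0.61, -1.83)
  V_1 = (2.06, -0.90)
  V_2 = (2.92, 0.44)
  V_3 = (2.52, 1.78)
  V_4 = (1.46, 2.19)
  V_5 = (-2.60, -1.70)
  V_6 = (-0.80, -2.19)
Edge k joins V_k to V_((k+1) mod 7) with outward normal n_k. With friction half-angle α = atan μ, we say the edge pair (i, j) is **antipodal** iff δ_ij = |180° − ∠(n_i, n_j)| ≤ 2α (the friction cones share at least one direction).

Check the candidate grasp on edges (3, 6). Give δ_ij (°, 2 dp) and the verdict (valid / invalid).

δ = 35.47°, invalid

α = atan 0.2 = 11.31°;  2α = 22.62°
edge 3: e_3 = (-1.06, +0.41);  n_3 = (+0.3607, +0.9327)
edge 6: e_6 = (+1.41, +0.36);  n_6 = (+0.2474, -0.9689)
∠(n_3, n_6) = 144.53°
δ = |180° − 144.53°| = 35.47°
35.47° > 2α = 22.62°  →  invalid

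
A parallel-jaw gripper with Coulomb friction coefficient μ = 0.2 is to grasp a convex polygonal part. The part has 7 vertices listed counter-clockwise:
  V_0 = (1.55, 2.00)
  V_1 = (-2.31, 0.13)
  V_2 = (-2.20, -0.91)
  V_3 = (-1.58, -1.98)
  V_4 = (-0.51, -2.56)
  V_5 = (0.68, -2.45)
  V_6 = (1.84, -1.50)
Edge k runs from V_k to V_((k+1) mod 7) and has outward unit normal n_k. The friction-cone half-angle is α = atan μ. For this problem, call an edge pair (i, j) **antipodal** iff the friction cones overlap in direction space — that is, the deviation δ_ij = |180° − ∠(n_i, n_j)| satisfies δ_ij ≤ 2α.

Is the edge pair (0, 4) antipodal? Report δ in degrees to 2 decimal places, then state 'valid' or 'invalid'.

α = atan 0.2 = 11.31°;  2α = 22.62°
edge 0: e_0 = (-3.86, -1.87);  n_0 = (-0.4360, +0.9000)
edge 4: e_4 = (+1.19, +0.11);  n_4 = (+0.0920, -0.9958)
∠(n_0, n_4) = 159.43°
δ = |180° − 159.43°| = 20.57°
20.57° ≤ 2α = 22.62°  →  valid

δ = 20.57°, valid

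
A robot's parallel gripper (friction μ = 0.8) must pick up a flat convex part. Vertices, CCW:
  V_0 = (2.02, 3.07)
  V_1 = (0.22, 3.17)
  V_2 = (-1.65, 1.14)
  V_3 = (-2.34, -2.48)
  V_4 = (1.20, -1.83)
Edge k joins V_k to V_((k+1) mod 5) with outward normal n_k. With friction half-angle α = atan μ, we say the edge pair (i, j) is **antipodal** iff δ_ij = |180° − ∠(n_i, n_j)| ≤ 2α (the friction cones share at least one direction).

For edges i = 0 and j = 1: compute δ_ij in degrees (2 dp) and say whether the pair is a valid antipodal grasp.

δ = 129.47°, invalid

α = atan 0.8 = 38.66°;  2α = 77.32°
edge 0: e_0 = (-1.80, +0.10);  n_0 = (+0.0555, +0.9985)
edge 1: e_1 = (-1.87, -2.03);  n_1 = (-0.7355, +0.6775)
∠(n_0, n_1) = 50.53°
δ = |180° − 50.53°| = 129.47°
129.47° > 2α = 77.32°  →  invalid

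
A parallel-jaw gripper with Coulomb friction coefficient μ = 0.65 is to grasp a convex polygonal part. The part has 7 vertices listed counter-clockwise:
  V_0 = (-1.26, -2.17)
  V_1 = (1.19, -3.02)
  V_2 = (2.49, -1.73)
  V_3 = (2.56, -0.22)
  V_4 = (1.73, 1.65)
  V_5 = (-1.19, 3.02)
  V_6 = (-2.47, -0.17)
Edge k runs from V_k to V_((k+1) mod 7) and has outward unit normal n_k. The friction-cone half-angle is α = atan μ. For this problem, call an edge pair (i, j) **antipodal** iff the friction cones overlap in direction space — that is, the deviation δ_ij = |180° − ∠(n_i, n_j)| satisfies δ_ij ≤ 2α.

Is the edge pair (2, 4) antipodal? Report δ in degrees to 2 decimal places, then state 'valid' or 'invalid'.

δ = 112.48°, invalid

α = atan 0.65 = 33.02°;  2α = 66.05°
edge 2: e_2 = (+0.07, +1.51);  n_2 = (+0.9989, -0.0463)
edge 4: e_4 = (-2.92, +1.37);  n_4 = (+0.4248, +0.9053)
∠(n_2, n_4) = 67.52°
δ = |180° − 67.52°| = 112.48°
112.48° > 2α = 66.05°  →  invalid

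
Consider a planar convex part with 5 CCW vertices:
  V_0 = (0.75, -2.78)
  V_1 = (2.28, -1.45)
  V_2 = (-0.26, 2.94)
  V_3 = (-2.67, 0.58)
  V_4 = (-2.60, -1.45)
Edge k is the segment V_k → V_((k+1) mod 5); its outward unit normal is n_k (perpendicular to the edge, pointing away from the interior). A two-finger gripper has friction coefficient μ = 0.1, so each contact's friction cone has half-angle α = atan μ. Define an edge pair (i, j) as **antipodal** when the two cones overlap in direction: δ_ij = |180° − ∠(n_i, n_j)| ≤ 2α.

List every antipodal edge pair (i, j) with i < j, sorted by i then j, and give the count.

α = atan 0.1 = 5.71°;  2α = 11.42°
n_0 = (+0.6561, -0.7547)
n_1 = (+0.8656, +0.5008)
n_2 = (-0.6997, +0.7145)
n_3 = (-0.9994, -0.0345)
n_4 = (-0.3690, -0.9294)
  (0,1): δ = 100.95°  ·
  (0,2): δ = 3.40°  ✓
  (0,3): δ = 50.98°  ·
  (0,4): δ = 117.35°  ·
  (1,2): δ = 75.65°  ·
  (1,3): δ = 28.08°  ·
  (1,4): δ = 38.29°  ·
  (2,3): δ = 132.42°  ·
  (2,4): δ = 66.05°  ·
  (3,4): δ = 113.63°  ·
antipodal pairs: 1

count = 1; pairs: (0,2)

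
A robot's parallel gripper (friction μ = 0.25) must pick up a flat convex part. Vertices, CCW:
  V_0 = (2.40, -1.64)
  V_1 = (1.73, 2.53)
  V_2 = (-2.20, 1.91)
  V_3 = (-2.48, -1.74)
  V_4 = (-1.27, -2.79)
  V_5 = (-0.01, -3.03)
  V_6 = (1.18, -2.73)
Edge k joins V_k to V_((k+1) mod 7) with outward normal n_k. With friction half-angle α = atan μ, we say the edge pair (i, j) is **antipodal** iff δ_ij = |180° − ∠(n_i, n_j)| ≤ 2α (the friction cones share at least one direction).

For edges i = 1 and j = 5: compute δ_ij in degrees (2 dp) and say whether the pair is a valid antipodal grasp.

α = atan 0.25 = 14.04°;  2α = 28.07°
edge 1: e_1 = (-3.93, -0.62);  n_1 = (-0.1558, +0.9878)
edge 5: e_5 = (+1.19, +0.30);  n_5 = (+0.2445, -0.9697)
∠(n_1, n_5) = 174.82°
δ = |180° − 174.82°| = 5.18°
5.18° ≤ 2α = 28.07°  →  valid

δ = 5.18°, valid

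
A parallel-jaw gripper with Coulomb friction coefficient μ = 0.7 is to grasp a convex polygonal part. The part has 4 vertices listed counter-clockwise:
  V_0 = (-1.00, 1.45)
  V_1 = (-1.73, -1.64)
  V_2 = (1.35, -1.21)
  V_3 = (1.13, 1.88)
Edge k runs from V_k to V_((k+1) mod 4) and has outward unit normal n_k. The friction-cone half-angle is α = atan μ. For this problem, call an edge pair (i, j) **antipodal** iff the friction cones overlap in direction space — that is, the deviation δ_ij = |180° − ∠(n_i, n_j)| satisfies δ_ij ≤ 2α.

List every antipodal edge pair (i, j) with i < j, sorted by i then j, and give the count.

count = 3; pairs: (0,1), (0,2), (1,3)

α = atan 0.7 = 34.99°;  2α = 69.98°
n_0 = (-0.9732, +0.2299)
n_1 = (+0.1383, -0.9904)
n_2 = (+0.9975, +0.0710)
n_3 = (-0.1979, +0.9802)
  (0,1): δ = 68.76°  ✓
  (0,2): δ = 17.36°  ✓
  (0,3): δ = 114.71°  ·
  (1,2): δ = 93.88°  ·
  (1,3): δ = 3.47°  ✓
  (2,3): δ = 82.66°  ·
antipodal pairs: 3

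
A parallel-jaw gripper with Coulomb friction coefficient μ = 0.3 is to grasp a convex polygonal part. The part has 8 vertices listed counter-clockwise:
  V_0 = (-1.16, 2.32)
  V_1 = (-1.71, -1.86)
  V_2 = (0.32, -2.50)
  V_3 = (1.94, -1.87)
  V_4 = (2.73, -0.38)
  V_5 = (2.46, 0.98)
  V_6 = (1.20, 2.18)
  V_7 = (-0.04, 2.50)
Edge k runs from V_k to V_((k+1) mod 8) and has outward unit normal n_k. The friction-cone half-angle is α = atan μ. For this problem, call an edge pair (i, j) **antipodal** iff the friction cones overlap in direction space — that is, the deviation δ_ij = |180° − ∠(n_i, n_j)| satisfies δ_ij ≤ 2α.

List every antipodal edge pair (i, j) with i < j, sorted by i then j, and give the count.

count = 6; pairs: (0,3), (0,4), (1,5), (1,6), (1,7), (2,7)

α = atan 0.3 = 16.70°;  2α = 33.40°
n_0 = (-0.9915, +0.1305)
n_1 = (-0.3007, -0.9537)
n_2 = (+0.3624, -0.9320)
n_3 = (+0.8835, -0.4684)
n_4 = (+0.9809, +0.1947)
n_5 = (+0.6897, +0.7241)
n_6 = (+0.2499, +0.9683)
n_7 = (-0.1587, +0.9873)
  (0,1): δ = 100.00°  ·
  (0,2): δ = 61.25°  ·
  (0,3): δ = 20.44°  ✓
  (0,4): δ = 18.72°  ✓
  (0,5): δ = 53.89°  ·
  (0,6): δ = 83.03°  ·
  (0,7): δ = 106.63°  ·
  (1,2): δ = 141.25°  ·
  (1,3): δ = 100.43°  ·
  (1,4): δ = 61.27°  ·
  (1,5): δ = 26.10°  ✓
  (1,6): δ = 3.03°  ✓
  (1,7): δ = 26.63°  ✓
  (2,3): δ = 139.18°  ·
  (2,4): δ = 100.02°  ·
  (2,5): δ = 64.85°  ·
  (2,6): δ = 35.72°  ·
  (2,7): δ = 12.12°  ✓
  (3,4): δ = 140.84°  ·
  (3,5): δ = 105.67°  ·
  (3,6): δ = 76.54°  ·
  (3,7): δ = 52.94°  ·
  (4,5): δ = 144.83°  ·
  (4,6): δ = 115.70°  ·
  (4,7): δ = 92.10°  ·
  (5,6): δ = 150.87°  ·
  (5,7): δ = 127.27°  ·
  (6,7): δ = 156.40°  ·
antipodal pairs: 6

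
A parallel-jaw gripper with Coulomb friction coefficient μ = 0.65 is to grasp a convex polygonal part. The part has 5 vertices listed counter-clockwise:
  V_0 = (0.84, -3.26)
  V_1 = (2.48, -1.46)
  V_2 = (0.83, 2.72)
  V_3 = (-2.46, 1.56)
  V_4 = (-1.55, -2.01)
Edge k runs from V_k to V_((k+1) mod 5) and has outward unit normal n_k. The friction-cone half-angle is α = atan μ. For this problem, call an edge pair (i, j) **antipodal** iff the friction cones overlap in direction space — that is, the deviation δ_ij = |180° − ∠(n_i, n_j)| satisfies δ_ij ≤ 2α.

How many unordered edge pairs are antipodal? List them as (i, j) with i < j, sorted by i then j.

α = atan 0.65 = 33.02°;  2α = 66.05°
n_0 = (+0.7392, -0.6735)
n_1 = (+0.9302, +0.3672)
n_2 = (-0.3325, +0.9431)
n_3 = (-0.9690, -0.2470)
n_4 = (-0.4635, -0.8861)
  (0,1): δ = 116.12°  ·
  (0,2): δ = 28.24°  ✓
  (0,3): δ = 56.64°  ✓
  (0,4): δ = 104.73°  ·
  (1,2): δ = 92.12°  ·
  (1,3): δ = 7.24°  ✓
  (1,4): δ = 40.85°  ✓
  (2,3): δ = 95.12°  ·
  (2,4): δ = 47.03°  ✓
  (3,4): δ = 131.91°  ·
antipodal pairs: 5

count = 5; pairs: (0,2), (0,3), (1,3), (1,4), (2,4)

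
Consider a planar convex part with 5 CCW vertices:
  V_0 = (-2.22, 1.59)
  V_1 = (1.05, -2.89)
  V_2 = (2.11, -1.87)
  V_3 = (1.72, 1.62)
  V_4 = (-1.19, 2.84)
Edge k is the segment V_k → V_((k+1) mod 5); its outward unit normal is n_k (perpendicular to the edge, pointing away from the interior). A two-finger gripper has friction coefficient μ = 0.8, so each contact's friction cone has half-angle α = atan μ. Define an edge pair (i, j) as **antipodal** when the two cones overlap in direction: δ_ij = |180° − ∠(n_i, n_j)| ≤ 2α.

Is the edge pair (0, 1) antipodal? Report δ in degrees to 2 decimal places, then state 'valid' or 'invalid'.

δ = 82.23°, invalid

α = atan 0.8 = 38.66°;  2α = 77.32°
edge 0: e_0 = (+3.27, -4.48);  n_0 = (-0.8077, -0.5896)
edge 1: e_1 = (+1.06, +1.02);  n_1 = (+0.6934, -0.7206)
∠(n_0, n_1) = 97.77°
δ = |180° − 97.77°| = 82.23°
82.23° > 2α = 77.32°  →  invalid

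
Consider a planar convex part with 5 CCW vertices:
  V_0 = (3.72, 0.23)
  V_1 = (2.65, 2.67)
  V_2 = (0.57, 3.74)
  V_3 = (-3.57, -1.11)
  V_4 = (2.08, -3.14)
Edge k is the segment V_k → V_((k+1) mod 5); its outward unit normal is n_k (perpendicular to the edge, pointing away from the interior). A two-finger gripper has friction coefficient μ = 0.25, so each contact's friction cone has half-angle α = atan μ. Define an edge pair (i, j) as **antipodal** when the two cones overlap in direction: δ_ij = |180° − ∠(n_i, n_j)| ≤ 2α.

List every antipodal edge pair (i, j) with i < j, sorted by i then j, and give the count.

α = atan 0.25 = 14.04°;  2α = 28.07°
n_0 = (+0.9158, +0.4016)
n_1 = (+0.4574, +0.8892)
n_2 = (-0.7606, +0.6492)
n_3 = (-0.3381, -0.9411)
n_4 = (+0.8992, -0.4376)
  (0,1): δ = 140.90°  ·
  (0,2): δ = 64.16°  ·
  (0,3): δ = 46.56°  ·
  (0,4): δ = 130.37°  ·
  (1,2): δ = 103.26°  ·
  (1,3): δ = 7.46°  ✓
  (1,4): δ = 91.27°  ·
  (2,3): δ = 69.28°  ·
  (2,4): δ = 14.53°  ✓
  (3,4): δ = 96.19°  ·
antipodal pairs: 2

count = 2; pairs: (1,3), (2,4)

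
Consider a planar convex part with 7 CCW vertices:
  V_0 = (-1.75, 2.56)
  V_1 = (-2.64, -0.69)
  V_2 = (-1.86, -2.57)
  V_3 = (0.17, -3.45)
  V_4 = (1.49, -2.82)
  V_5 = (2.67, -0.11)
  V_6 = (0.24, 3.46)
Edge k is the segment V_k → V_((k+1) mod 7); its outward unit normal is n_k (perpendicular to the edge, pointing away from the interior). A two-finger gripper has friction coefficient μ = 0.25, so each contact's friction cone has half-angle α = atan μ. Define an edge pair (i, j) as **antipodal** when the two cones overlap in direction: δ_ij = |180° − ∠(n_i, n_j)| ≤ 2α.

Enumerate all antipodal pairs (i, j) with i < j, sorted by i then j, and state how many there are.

α = atan 0.25 = 14.04°;  2α = 28.07°
n_0 = (-0.9645, +0.2641)
n_1 = (-0.9237, -0.3832)
n_2 = (-0.3977, -0.9175)
n_3 = (+0.4307, -0.9025)
n_4 = (+0.9169, -0.3992)
n_5 = (+0.8267, +0.5627)
n_6 = (-0.4121, +0.9111)
  (0,1): δ = 142.15°  ·
  (0,2): δ = 98.12°  ·
  (0,3): δ = 49.17°  ·
  (0,4): δ = 8.21°  ✓
  (0,5): δ = 49.56°  ·
  (0,6): δ = 129.65°  ·
  (1,2): δ = 135.97°  ·
  (1,3): δ = 87.02°  ·
  (1,4): δ = 46.06°  ·
  (1,5): δ = 11.71°  ✓
  (1,6): δ = 91.80°  ·
  (2,3): δ = 131.05°  ·
  (2,4): δ = 90.09°  ·
  (2,5): δ = 32.32°  ·
  (2,6): δ = 47.77°  ·
  (3,4): δ = 139.04°  ·
  (3,5): δ = 81.27°  ·
  (3,6): δ = 1.18°  ✓
  (4,5): δ = 122.23°  ·
  (4,6): δ = 42.14°  ·
  (5,6): δ = 99.91°  ·
antipodal pairs: 3

count = 3; pairs: (0,4), (1,5), (3,6)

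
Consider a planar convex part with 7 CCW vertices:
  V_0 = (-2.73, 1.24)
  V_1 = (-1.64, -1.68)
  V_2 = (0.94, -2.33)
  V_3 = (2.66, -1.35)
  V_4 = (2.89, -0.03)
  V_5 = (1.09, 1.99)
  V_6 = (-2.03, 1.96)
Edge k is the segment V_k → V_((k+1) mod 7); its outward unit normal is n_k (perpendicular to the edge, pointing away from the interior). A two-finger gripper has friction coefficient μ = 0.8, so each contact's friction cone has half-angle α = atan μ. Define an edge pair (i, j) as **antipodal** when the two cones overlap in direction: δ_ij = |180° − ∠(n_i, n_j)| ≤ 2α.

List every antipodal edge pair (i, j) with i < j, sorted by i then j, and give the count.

α = atan 0.8 = 38.66°;  2α = 77.32°
n_0 = (-0.9369, -0.3497)
n_1 = (-0.2443, -0.9697)
n_2 = (+0.4951, -0.8689)
n_3 = (+0.9852, -0.1717)
n_4 = (+0.7466, +0.6653)
n_5 = (-0.0096, +1.0000)
n_6 = (-0.7170, +0.6971)
  (0,1): δ = 124.61°  ·
  (0,2): δ = 80.80°  ·
  (0,3): δ = 30.35°  ✓
  (0,4): δ = 21.23°  ✓
  (0,5): δ = 70.08°  ✓
  (0,6): δ = 115.34°  ·
  (1,2): δ = 136.19°  ·
  (1,3): δ = 85.74°  ·
  (1,4): δ = 34.16°  ✓
  (1,5): δ = 14.69°  ✓
  (1,6): δ = 59.95°  ✓
  (2,3): δ = 129.56°  ·
  (2,4): δ = 77.97°  ·
  (2,5): δ = 29.12°  ✓
  (2,6): δ = 16.13°  ✓
  (3,4): δ = 128.41°  ·
  (3,5): δ = 79.56°  ·
  (3,6): δ = 34.31°  ✓
  (4,5): δ = 131.15°  ·
  (4,6): δ = 85.90°  ·
  (5,6): δ = 134.74°  ·
antipodal pairs: 9

count = 9; pairs: (0,3), (0,4), (0,5), (1,4), (1,5), (1,6), (2,5), (2,6), (3,6)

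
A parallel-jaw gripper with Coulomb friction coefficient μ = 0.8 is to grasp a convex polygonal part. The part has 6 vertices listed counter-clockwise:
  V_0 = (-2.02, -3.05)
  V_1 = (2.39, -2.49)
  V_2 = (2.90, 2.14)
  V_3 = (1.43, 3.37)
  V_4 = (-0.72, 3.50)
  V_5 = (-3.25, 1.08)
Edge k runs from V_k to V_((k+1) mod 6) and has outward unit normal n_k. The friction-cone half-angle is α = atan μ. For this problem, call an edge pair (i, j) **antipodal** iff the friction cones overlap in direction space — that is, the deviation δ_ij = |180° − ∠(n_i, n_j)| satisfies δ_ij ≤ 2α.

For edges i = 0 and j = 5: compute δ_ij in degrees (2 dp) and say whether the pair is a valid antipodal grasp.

δ = 99.35°, invalid

α = atan 0.8 = 38.66°;  2α = 77.32°
edge 0: e_0 = (+4.41, +0.56);  n_0 = (+0.1260, -0.9920)
edge 5: e_5 = (+1.23, -4.13);  n_5 = (-0.9584, -0.2854)
∠(n_0, n_5) = 80.65°
δ = |180° − 80.65°| = 99.35°
99.35° > 2α = 77.32°  →  invalid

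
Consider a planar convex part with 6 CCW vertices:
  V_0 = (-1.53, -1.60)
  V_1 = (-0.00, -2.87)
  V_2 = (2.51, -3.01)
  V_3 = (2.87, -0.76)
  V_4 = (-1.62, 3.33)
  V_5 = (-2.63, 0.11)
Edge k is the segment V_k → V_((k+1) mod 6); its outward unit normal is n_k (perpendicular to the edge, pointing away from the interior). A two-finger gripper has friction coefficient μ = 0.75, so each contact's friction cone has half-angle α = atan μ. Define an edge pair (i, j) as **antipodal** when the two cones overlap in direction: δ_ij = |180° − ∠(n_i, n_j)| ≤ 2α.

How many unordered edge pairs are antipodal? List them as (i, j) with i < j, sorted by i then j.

count = 7; pairs: (0,2), (0,3), (1,3), (2,4), (2,5), (3,4), (3,5)

α = atan 0.75 = 36.87°;  2α = 73.74°
n_0 = (-0.6387, -0.7695)
n_1 = (-0.0557, -0.9984)
n_2 = (+0.9874, -0.1580)
n_3 = (+0.6734, +0.7393)
n_4 = (-0.9542, +0.2993)
n_5 = (-0.8410, -0.5410)
  (0,1): δ = 143.50°  ·
  (0,2): δ = 59.40°  ✓
  (0,3): δ = 2.64°  ✓
  (0,4): δ = 112.28°  ·
  (0,5): δ = 162.45°  ·
  (1,2): δ = 95.90°  ·
  (1,3): δ = 39.14°  ✓
  (1,4): δ = 75.78°  ·
  (1,5): δ = 125.94°  ·
  (2,3): δ = 123.24°  ·
  (2,4): δ = 8.32°  ✓
  (2,5): δ = 41.84°  ✓
  (3,4): δ = 65.08°  ✓
  (3,5): δ = 14.92°  ✓
  (4,5): δ = 129.83°  ·
antipodal pairs: 7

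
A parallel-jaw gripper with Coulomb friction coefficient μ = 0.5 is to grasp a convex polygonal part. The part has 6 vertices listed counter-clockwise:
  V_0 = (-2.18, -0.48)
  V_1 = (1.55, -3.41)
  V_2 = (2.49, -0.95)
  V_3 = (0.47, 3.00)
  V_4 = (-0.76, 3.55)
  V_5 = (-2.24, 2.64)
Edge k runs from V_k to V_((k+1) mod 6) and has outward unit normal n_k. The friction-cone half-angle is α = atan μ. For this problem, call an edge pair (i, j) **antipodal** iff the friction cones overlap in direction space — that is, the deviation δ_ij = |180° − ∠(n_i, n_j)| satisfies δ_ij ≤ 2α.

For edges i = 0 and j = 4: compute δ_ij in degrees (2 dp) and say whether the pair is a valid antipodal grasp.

δ = 69.74°, invalid

α = atan 0.5 = 26.57°;  2α = 53.13°
edge 0: e_0 = (+3.73, -2.93);  n_0 = (-0.6177, -0.7864)
edge 4: e_4 = (-1.48, -0.91);  n_4 = (-0.5238, +0.8519)
∠(n_0, n_4) = 110.26°
δ = |180° − 110.26°| = 69.74°
69.74° > 2α = 53.13°  →  invalid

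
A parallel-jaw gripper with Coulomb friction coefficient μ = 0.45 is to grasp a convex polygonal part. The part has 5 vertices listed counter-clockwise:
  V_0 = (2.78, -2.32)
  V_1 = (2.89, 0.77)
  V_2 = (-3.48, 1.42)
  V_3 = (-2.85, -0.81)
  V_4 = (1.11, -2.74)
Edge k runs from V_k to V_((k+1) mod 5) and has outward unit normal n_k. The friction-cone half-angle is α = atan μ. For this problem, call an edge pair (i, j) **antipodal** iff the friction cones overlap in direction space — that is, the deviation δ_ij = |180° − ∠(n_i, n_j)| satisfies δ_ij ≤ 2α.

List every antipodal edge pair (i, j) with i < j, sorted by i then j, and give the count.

count = 3; pairs: (0,2), (1,3), (1,4)

α = atan 0.45 = 24.23°;  2α = 48.46°
n_0 = (+0.9994, -0.0356)
n_1 = (+0.1015, +0.9948)
n_2 = (-0.9623, -0.2719)
n_3 = (-0.4381, -0.8989)
n_4 = (+0.2439, -0.9698)
  (0,1): δ = 93.79°  ·
  (0,2): δ = 17.81°  ✓
  (0,3): δ = 66.06°  ·
  (0,4): δ = 106.16°  ·
  (1,2): δ = 68.40°  ·
  (1,3): δ = 20.16°  ✓
  (1,4): δ = 19.94°  ✓
  (2,3): δ = 131.76°  ·
  (2,4): δ = 91.66°  ·
  (3,4): δ = 139.90°  ·
antipodal pairs: 3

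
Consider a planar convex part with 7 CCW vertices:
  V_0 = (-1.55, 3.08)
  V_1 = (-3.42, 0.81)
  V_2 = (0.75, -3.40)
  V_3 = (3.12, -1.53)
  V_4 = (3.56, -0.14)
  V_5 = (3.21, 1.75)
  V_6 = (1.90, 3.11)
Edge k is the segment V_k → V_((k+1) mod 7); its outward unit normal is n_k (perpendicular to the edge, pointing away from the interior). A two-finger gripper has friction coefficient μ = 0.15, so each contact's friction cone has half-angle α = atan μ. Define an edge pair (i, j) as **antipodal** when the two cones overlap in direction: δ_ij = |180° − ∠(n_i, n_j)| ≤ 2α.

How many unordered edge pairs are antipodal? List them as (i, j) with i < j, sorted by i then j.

α = atan 0.15 = 8.53°;  2α = 17.06°
n_0 = (-0.7718, +0.6358)
n_1 = (-0.7105, -0.7037)
n_2 = (+0.6194, -0.7851)
n_3 = (+0.9534, -0.3018)
n_4 = (+0.9833, +0.1821)
n_5 = (+0.7202, +0.6937)
n_6 = (-0.0087, +1.0000)
  (0,1): δ = 95.79°  ·
  (0,2): δ = 12.24°  ✓
  (0,3): δ = 21.92°  ·
  (0,4): δ = 49.97°  ·
  (0,5): δ = 83.41°  ·
  (0,6): δ = 129.98°  ·
  (1,2): δ = 96.45°  ·
  (1,3): δ = 62.29°  ·
  (1,4): δ = 34.24°  ·
  (1,5): δ = 0.80°  ✓
  (1,6): δ = 45.77°  ·
  (2,3): δ = 145.84°  ·
  (2,4): δ = 117.78°  ·
  (2,5): δ = 84.35°  ·
  (2,6): δ = 37.78°  ·
  (3,4): δ = 151.94°  ·
  (3,5): δ = 118.51°  ·
  (3,6): δ = 71.94°  ·
  (4,5): δ = 146.56°  ·
  (4,6): δ = 99.99°  ·
  (5,6): δ = 133.43°  ·
antipodal pairs: 2

count = 2; pairs: (0,2), (1,5)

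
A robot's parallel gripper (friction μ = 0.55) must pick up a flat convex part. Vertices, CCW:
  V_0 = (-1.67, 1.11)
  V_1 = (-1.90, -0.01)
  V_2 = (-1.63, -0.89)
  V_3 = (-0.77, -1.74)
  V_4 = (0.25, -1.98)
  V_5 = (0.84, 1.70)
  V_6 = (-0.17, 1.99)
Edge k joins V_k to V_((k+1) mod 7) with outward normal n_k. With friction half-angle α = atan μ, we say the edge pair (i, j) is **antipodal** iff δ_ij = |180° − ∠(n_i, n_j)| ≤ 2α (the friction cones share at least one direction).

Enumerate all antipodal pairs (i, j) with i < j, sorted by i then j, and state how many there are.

α = atan 0.55 = 28.81°;  2α = 57.62°
n_0 = (-0.9796, +0.2012)
n_1 = (-0.9560, -0.2933)
n_2 = (-0.7030, -0.7112)
n_3 = (-0.2290, -0.9734)
n_4 = (+0.9874, -0.1583)
n_5 = (+0.2760, +0.9612)
n_6 = (-0.5060, +0.8625)
  (0,1): δ = 151.34°  ·
  (0,2): δ = 123.06°  ·
  (0,3): δ = 91.64°  ·
  (0,4): δ = 2.50°  ✓
  (0,5): δ = 85.58°  ·
  (0,6): δ = 132.00°  ·
  (1,2): δ = 151.72°  ·
  (1,3): δ = 120.30°  ·
  (1,4): δ = 26.17°  ✓
  (1,5): δ = 56.92°  ✓
  (1,6): δ = 103.34°  ·
  (2,3): δ = 148.58°  ·
  (2,4): δ = 54.44°  ✓
  (2,5): δ = 28.64°  ✓
  (2,6): δ = 75.06°  ·
  (3,4): δ = 85.87°  ·
  (3,5): δ = 2.78°  ✓
  (3,6): δ = 43.64°  ✓
  (4,5): δ = 96.91°  ·
  (4,6): δ = 50.49°  ✓
  (5,6): δ = 133.58°  ·
antipodal pairs: 8

count = 8; pairs: (0,4), (1,4), (1,5), (2,4), (2,5), (3,5), (3,6), (4,6)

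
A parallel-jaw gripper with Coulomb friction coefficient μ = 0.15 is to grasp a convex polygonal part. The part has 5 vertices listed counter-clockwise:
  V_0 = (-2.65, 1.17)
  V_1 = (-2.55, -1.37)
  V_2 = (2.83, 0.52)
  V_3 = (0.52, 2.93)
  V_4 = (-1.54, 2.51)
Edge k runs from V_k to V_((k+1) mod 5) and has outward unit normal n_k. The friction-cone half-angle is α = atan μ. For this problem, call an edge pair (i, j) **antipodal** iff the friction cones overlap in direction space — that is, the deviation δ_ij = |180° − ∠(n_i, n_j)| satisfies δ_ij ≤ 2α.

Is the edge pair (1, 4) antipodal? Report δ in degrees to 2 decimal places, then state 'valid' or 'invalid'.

δ = 31.01°, invalid

α = atan 0.15 = 8.53°;  2α = 17.06°
edge 1: e_1 = (+5.38, +1.89);  n_1 = (+0.3314, -0.9435)
edge 4: e_4 = (-1.11, -1.34);  n_4 = (-0.7701, +0.6379)
∠(n_1, n_4) = 148.99°
δ = |180° − 148.99°| = 31.01°
31.01° > 2α = 17.06°  →  invalid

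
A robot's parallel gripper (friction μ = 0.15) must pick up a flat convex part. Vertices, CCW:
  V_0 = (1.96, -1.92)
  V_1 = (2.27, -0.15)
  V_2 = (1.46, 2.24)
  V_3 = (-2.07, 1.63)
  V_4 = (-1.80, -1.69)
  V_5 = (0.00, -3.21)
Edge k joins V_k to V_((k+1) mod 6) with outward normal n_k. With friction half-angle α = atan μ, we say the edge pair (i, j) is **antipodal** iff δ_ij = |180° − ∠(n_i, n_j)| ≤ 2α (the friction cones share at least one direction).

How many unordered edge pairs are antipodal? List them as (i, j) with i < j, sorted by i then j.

α = atan 0.15 = 8.53°;  2α = 17.06°
n_0 = (+0.9850, -0.1725)
n_1 = (+0.9471, +0.3210)
n_2 = (-0.1703, +0.9854)
n_3 = (-0.9967, -0.0811)
n_4 = (-0.6452, -0.7640)
n_5 = (+0.5498, -0.8353)
  (0,1): δ = 151.34°  ·
  (0,2): δ = 70.26°  ·
  (0,3): δ = 14.58°  ✓
  (0,4): δ = 59.75°  ·
  (0,5): δ = 133.29°  ·
  (1,2): δ = 98.92°  ·
  (1,3): δ = 14.07°  ✓
  (1,4): δ = 31.10°  ·
  (1,5): δ = 104.63°  ·
  (2,3): δ = 95.15°  ·
  (2,4): δ = 49.98°  ·
  (2,5): δ = 23.55°  ·
  (3,4): δ = 134.83°  ·
  (3,5): δ = 61.30°  ·
  (4,5): δ = 106.47°  ·
antipodal pairs: 2

count = 2; pairs: (0,3), (1,3)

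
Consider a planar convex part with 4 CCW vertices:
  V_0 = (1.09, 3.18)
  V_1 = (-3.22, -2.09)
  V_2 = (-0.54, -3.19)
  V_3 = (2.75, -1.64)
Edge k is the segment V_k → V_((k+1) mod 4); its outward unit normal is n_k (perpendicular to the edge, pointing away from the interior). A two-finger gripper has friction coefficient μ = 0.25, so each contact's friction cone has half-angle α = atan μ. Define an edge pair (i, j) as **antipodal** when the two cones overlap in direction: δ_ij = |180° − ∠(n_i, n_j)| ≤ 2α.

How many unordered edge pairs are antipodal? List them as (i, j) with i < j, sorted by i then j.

count = 1; pairs: (0,2)

α = atan 0.25 = 14.04°;  2α = 28.07°
n_0 = (-0.7741, +0.6331)
n_1 = (-0.3797, -0.9251)
n_2 = (+0.4262, -0.9046)
n_3 = (+0.9455, +0.3256)
  (0,1): δ = 73.04°  ·
  (0,2): δ = 25.50°  ✓
  (0,3): δ = 58.28°  ·
  (1,2): δ = 132.46°  ·
  (1,3): δ = 48.68°  ·
  (2,3): δ = 96.22°  ·
antipodal pairs: 1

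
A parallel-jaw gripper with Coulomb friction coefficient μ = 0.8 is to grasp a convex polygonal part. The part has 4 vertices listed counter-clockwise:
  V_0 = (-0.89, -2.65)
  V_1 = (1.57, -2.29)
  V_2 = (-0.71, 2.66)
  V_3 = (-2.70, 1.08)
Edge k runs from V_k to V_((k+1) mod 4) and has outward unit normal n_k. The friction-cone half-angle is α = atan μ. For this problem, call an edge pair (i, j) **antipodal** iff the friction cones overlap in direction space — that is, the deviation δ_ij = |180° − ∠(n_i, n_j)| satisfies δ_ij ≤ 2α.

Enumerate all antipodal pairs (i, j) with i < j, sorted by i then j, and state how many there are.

count = 4; pairs: (0,1), (0,2), (1,2), (1,3)

α = atan 0.8 = 38.66°;  2α = 77.32°
n_0 = (+0.1448, -0.9895)
n_1 = (+0.9083, +0.4184)
n_2 = (-0.6218, +0.7832)
n_3 = (-0.8997, -0.4366)
  (0,1): δ = 73.59°  ✓
  (0,2): δ = 30.12°  ✓
  (0,3): δ = 107.56°  ·
  (1,2): δ = 76.28°  ✓
  (1,3): δ = 1.15°  ✓
  (2,3): δ = 102.56°  ·
antipodal pairs: 4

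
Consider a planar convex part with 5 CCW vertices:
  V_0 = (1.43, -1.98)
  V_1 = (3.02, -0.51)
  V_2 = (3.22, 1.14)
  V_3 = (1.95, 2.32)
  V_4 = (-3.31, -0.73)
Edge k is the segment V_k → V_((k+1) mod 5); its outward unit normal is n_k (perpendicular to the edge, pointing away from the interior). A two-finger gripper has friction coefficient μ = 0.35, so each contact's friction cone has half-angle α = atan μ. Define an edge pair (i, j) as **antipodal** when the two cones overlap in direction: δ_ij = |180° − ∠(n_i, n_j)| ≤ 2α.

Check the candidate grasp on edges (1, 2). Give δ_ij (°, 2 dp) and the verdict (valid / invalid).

δ = 125.98°, invalid

α = atan 0.35 = 19.29°;  2α = 38.58°
edge 1: e_1 = (+0.20, +1.65);  n_1 = (+0.9927, -0.1203)
edge 2: e_2 = (-1.27, +1.18);  n_2 = (+0.6807, +0.7326)
∠(n_1, n_2) = 54.02°
δ = |180° − 54.02°| = 125.98°
125.98° > 2α = 38.58°  →  invalid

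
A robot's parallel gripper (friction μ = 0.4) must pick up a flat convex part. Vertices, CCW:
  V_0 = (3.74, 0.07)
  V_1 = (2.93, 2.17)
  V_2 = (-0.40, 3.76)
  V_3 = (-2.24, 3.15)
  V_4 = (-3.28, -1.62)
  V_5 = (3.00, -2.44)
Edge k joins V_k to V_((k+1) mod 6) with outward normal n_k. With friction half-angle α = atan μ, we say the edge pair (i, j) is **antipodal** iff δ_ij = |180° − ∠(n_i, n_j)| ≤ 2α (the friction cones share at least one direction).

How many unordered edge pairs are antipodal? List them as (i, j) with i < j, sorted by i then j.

α = atan 0.4 = 21.80°;  2α = 43.60°
n_0 = (+0.9330, +0.3599)
n_1 = (+0.4309, +0.9024)
n_2 = (-0.3147, +0.9492)
n_3 = (-0.9770, +0.2130)
n_4 = (-0.1295, -0.9916)
n_5 = (+0.9592, -0.2828)
  (0,1): δ = 136.62°  ·
  (0,2): δ = 92.75°  ·
  (0,3): δ = 33.39°  ✓
  (0,4): δ = 61.47°  ·
  (0,5): δ = 142.48°  ·
  (1,2): δ = 136.14°  ·
  (1,3): δ = 76.78°  ·
  (1,4): δ = 18.08°  ✓
  (1,5): δ = 99.10°  ·
  (2,3): δ = 120.64°  ·
  (2,4): δ = 25.78°  ✓
  (2,5): δ = 55.23°  ·
  (3,4): δ = 85.14°  ·
  (3,5): δ = 4.13°  ✓
  (4,5): δ = 98.99°  ·
antipodal pairs: 4

count = 4; pairs: (0,3), (1,4), (2,4), (3,5)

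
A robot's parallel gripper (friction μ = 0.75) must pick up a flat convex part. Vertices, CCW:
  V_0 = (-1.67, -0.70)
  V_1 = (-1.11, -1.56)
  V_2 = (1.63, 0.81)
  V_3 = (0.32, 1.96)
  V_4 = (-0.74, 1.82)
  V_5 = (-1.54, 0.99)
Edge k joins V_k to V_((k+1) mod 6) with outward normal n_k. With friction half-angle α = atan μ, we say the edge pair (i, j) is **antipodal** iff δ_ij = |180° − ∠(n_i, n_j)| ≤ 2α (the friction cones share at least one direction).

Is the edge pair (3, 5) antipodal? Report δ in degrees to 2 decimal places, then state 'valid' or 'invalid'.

δ = 101.92°, invalid

α = atan 0.75 = 36.87°;  2α = 73.74°
edge 3: e_3 = (-1.06, -0.14);  n_3 = (-0.1309, +0.9914)
edge 5: e_5 = (-0.13, -1.69);  n_5 = (-0.9971, +0.0767)
∠(n_3, n_5) = 78.08°
δ = |180° − 78.08°| = 101.92°
101.92° > 2α = 73.74°  →  invalid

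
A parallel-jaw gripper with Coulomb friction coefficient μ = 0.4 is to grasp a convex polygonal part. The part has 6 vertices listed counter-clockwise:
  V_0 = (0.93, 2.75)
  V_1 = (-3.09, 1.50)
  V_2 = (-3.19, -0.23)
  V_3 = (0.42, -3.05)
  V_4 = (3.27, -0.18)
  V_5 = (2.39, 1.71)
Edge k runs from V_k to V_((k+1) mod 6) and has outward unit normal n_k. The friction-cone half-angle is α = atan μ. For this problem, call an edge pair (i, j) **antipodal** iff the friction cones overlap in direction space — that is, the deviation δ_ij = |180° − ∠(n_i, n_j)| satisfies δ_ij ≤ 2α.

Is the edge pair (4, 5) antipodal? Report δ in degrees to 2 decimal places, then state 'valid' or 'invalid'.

δ = 150.43°, invalid

α = atan 0.4 = 21.80°;  2α = 43.60°
edge 4: e_4 = (-0.88, +1.89);  n_4 = (+0.9066, +0.4221)
edge 5: e_5 = (-1.46, +1.04);  n_5 = (+0.5802, +0.8145)
∠(n_4, n_5) = 29.57°
δ = |180° − 29.57°| = 150.43°
150.43° > 2α = 43.60°  →  invalid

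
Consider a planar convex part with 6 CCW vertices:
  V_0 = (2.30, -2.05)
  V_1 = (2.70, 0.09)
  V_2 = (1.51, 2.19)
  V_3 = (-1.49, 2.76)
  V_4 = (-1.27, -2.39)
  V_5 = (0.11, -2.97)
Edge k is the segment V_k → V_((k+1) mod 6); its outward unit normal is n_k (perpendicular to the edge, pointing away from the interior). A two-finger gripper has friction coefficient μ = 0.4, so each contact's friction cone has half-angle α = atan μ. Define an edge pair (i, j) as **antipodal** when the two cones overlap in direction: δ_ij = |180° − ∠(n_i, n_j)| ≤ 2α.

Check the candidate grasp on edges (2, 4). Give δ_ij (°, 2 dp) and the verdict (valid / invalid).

α = atan 0.4 = 21.80°;  2α = 43.60°
edge 2: e_2 = (-3.00, +0.57);  n_2 = (+0.1867, +0.9824)
edge 4: e_4 = (+1.38, -0.58);  n_4 = (-0.3875, -0.9219)
∠(n_2, n_4) = 167.96°
δ = |180° − 167.96°| = 12.04°
12.04° ≤ 2α = 43.60°  →  valid

δ = 12.04°, valid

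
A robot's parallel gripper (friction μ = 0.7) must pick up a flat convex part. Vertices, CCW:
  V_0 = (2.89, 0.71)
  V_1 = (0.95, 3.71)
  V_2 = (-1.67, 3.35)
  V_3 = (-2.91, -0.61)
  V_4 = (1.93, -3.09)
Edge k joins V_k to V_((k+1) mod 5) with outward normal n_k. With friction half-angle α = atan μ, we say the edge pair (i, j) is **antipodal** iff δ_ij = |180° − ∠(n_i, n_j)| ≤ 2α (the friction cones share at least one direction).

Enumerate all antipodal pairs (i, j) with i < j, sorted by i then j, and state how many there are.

count = 5; pairs: (0,2), (0,3), (1,3), (1,4), (2,4)

α = atan 0.7 = 34.99°;  2α = 69.98°
n_0 = (+0.8397, +0.5430)
n_1 = (-0.1361, +0.9907)
n_2 = (-0.9543, +0.2988)
n_3 = (-0.4560, -0.8900)
n_4 = (+0.9695, -0.2449)
  (0,1): δ = 115.07°  ·
  (0,2): δ = 50.28°  ✓
  (0,3): δ = 29.98°  ✓
  (0,4): δ = 132.93°  ·
  (1,2): δ = 115.21°  ·
  (1,3): δ = 34.95°  ✓
  (1,4): δ = 68.00°  ✓
  (2,3): δ = 99.74°  ·
  (2,4): δ = 3.21°  ✓
  (3,4): δ = 77.05°  ·
antipodal pairs: 5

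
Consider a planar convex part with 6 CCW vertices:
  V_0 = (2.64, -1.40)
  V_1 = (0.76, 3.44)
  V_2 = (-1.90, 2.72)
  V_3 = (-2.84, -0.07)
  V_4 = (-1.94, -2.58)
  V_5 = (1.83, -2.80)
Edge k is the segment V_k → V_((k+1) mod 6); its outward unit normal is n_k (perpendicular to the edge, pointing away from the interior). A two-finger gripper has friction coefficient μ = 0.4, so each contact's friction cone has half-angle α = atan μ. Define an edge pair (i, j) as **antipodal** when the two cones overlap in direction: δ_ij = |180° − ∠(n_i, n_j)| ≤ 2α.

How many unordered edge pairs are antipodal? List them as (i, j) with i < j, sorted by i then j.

α = atan 0.4 = 21.80°;  2α = 43.60°
n_0 = (+0.9321, +0.3621)
n_1 = (-0.2613, +0.9653)
n_2 = (-0.9477, +0.3193)
n_3 = (-0.9413, -0.3375)
n_4 = (-0.0583, -0.9983)
n_5 = (+0.8656, -0.5008)
  (0,1): δ = 96.08°  ·
  (0,2): δ = 39.85°  ✓
  (0,3): δ = 1.50°  ✓
  (0,4): δ = 65.43°  ·
  (0,5): δ = 128.72°  ·
  (1,2): δ = 123.77°  ·
  (1,3): δ = 85.42°  ·
  (1,4): δ = 18.49°  ✓
  (1,5): δ = 44.80°  ·
  (2,3): δ = 141.65°  ·
  (2,4): δ = 74.72°  ·
  (2,5): δ = 11.43°  ✓
  (3,4): δ = 113.07°  ·
  (3,5): δ = 49.78°  ·
  (4,5): δ = 116.71°  ·
antipodal pairs: 4

count = 4; pairs: (0,2), (0,3), (1,4), (2,5)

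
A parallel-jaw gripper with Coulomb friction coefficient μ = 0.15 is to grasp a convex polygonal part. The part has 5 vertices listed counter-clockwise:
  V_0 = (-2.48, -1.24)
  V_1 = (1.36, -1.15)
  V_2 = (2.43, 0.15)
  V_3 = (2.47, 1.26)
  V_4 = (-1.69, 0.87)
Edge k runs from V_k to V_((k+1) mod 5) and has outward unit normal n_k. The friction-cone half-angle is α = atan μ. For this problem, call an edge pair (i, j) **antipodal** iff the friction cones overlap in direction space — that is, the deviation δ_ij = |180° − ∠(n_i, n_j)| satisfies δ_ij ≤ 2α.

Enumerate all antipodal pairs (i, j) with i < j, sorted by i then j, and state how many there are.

count = 1; pairs: (0,3)

α = atan 0.15 = 8.53°;  2α = 17.06°
n_0 = (+0.0234, -0.9997)
n_1 = (+0.7721, -0.6355)
n_2 = (+0.9994, -0.0360)
n_3 = (-0.0933, +0.9956)
n_4 = (-0.9365, +0.3506)
  (0,1): δ = 130.80°  ·
  (0,2): δ = 93.41°  ·
  (0,3): δ = 4.01°  ✓
  (0,4): δ = 68.13°  ·
  (1,2): δ = 142.61°  ·
  (1,3): δ = 45.19°  ·
  (1,4): δ = 18.93°  ·
  (2,3): δ = 82.58°  ·
  (2,4): δ = 18.46°  ·
  (3,4): δ = 115.88°  ·
antipodal pairs: 1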